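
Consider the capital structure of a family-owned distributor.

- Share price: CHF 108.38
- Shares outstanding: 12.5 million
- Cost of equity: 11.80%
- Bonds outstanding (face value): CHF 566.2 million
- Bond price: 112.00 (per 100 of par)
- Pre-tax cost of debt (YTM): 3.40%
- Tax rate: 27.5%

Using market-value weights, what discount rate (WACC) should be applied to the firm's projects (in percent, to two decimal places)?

8.82%

Market value of equity E = 108.38 × 12.5m = 1354.75m. Market value of debt D = 566.2m × 112.0/100 = 634.144m.
Total capital V = 1354.75 + 634.144 = 1988.894.
Equity: weight = 1354.75/1988.894 = 0.6812; cost = 11.8%.
Bonds outstanding: weight = 634.144/1988.894 = 0.3188; after-tax cost = 3.4% × (1 − 27.5%) = 2.4650%.
WACC = 0.6812 × 11.8000% + 0.3188 × 2.4650% = 8.8236%.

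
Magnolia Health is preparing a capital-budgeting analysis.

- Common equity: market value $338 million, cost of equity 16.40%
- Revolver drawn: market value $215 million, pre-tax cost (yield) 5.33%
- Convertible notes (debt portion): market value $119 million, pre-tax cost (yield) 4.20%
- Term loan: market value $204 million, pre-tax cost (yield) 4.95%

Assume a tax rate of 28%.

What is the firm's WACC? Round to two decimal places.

Total capital V = 338 + 215 + 119 + 204 = 876.
Equity: weight = 338/876 = 0.3858; cost = 16.4%.
Revolver drawn: weight = 215/876 = 0.2454; after-tax cost = 5.33% × (1 − 28%) = 3.8376%.
Convertible notes (debt portion): weight = 119/876 = 0.1358; after-tax cost = 4.2% × (1 − 28%) = 3.0240%.
Term loan: weight = 204/876 = 0.2329; after-tax cost = 4.95% × (1 − 28%) = 3.5640%.
WACC = 0.3858 × 16.4000% + 0.2454 × 3.8376% + 0.1358 × 3.0240% + 0.2329 × 3.5640% = 8.5105%.

8.51%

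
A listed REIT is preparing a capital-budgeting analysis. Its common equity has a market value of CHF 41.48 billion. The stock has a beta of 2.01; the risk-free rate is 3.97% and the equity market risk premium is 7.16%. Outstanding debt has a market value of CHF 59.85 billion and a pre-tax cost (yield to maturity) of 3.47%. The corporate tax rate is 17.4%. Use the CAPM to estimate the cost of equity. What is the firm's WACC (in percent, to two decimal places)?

Cost of equity via CAPM: Re = 3.97% + 2.01 × 7.16% = 18.3616%.
Total capital V = 41.48 + 59.85 = 101.33.
Equity: weight = 41.48/101.33 = 0.4094; cost = 18.3616%.
Debt: weight = 59.85/101.33 = 0.5906; after-tax cost = 3.47% × (1 − 17.4%) = 2.8662%.
WACC = 0.4094 × 18.3616% + 0.5906 × 2.8662% = 9.2093%.

9.21%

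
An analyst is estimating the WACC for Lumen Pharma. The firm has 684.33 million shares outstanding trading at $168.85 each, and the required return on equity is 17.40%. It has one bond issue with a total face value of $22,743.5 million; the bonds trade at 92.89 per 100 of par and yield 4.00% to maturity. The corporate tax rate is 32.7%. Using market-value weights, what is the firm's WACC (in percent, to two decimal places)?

15.13%

Market value of equity E = 168.85 × 684.33m = 115549.1205m. Market value of debt D = 22743.5m × 92.89/100 = 21126.43715m.
Total capital V = 115549.1205 + 21126.43715 = 136675.55765.
Equity: weight = 115549.1205/136675.55765 = 0.8454; cost = 17.4%.
Bonds outstanding: weight = 21126.43715/136675.55765 = 0.1546; after-tax cost = 4% × (1 − 32.7%) = 2.6920%.
WACC = 0.8454 × 17.4000% + 0.1546 × 2.6920% = 15.1265%.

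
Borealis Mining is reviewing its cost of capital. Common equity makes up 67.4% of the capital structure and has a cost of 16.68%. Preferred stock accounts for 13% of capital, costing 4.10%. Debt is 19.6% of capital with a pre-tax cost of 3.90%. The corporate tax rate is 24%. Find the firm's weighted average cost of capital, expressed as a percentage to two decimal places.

After-tax cost of debt = 3.9% × (1 − 24%) = 2.9640%.
WACC = 0.674 × 16.6800% + 0.130 × 4.1000% + 0.196 × 2.9640% = 12.3563%.

12.36%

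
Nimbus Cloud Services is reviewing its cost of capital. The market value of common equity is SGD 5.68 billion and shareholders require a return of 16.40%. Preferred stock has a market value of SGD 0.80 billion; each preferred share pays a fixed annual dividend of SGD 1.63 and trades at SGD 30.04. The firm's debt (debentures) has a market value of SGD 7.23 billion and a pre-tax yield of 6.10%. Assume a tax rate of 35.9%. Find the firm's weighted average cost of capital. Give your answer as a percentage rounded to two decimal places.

Cost of preferred: Rp = 1.63 / 30.04 = 5.4261%.
Total capital V = 5.68 + 0.8 + 7.23 = 13.71.
Equity: weight = 5.68/13.71 = 0.4143; cost = 16.4%.
Preferred: weight = 0.8/13.71 = 0.0584; cost = 5.4261%.
Debentures: weight = 7.23/13.71 = 0.5274; after-tax cost = 6.1% × (1 − 35.9%) = 3.9101%.
WACC = 0.4143 × 16.4000% + 0.0584 × 5.4261% + 0.5274 × 3.9101% = 9.1731%.

9.17%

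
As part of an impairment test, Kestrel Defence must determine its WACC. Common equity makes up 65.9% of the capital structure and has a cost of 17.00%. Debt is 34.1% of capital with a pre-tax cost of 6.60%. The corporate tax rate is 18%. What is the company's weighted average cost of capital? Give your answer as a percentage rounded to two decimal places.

After-tax cost of debt = 6.6% × (1 − 18%) = 5.4120%.
WACC = 0.659 × 17.0000% + 0.341 × 5.4120% = 13.0485%.

13.05%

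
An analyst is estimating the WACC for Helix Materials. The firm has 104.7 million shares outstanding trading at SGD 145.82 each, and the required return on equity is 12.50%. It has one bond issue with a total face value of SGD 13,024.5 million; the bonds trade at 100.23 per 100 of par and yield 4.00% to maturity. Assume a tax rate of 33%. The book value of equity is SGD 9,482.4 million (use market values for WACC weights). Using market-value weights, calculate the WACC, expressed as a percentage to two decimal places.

Market value of equity E = 145.82 × 104.7m = 15267.354m. Market value of debt D = 13024.5m × 100.23/100 = 13054.45635m.
Total capital V = 15267.354 + 13054.45635 = 28321.81035.
Equity: weight = 15267.354/28321.81035 = 0.5391; cost = 12.5%.
Bonds outstanding: weight = 13054.45635/28321.81035 = 0.4609; after-tax cost = 4% × (1 − 33%) = 2.6800%.
WACC = 0.5391 × 12.5000% + 0.4609 × 2.6800% = 7.9736%.

7.97%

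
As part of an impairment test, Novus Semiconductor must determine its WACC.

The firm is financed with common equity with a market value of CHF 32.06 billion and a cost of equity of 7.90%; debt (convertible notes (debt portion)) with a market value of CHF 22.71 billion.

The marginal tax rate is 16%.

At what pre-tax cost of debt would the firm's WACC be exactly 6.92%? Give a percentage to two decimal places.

6.59%

Total capital V = 32.06 + 22.71 = 54.77.
Equity weight = 32.06/54.77 = 0.5854.
Convertible notes (debt portion) weight = 22.71/54.77 = 0.4146.
Equity contribution = 0.5854 × 7.9% = 4.6243%.
Remaining for debt = 6.92% − 4.6243% = 2.2957%.
Rd × (1 − 16%) × 0.4146 = 2.2957%  ⇒  Rd = 6.5911%.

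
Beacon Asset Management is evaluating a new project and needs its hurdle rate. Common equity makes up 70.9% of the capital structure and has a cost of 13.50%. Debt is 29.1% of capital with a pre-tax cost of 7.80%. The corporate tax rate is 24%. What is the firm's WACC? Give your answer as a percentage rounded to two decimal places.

After-tax cost of debt = 7.8% × (1 − 24%) = 5.9280%.
WACC = 0.709 × 13.5000% + 0.291 × 5.9280% = 11.2965%.

11.30%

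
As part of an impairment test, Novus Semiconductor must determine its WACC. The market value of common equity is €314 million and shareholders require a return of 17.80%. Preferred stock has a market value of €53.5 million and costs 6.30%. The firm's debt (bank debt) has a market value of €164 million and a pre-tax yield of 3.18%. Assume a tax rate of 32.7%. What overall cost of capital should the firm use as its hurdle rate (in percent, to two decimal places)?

11.81%

Total capital V = 314 + 53.5 + 164 = 531.5.
Equity: weight = 314/531.5 = 0.5908; cost = 17.8%.
Preferred: weight = 53.5/531.5 = 0.1007; cost = 6.3%.
Bank debt: weight = 164/531.5 = 0.3086; after-tax cost = 3.18% × (1 − 32.7%) = 2.1401%.
WACC = 0.5908 × 17.8000% + 0.1007 × 6.3000% + 0.3086 × 2.1401% = 11.8104%.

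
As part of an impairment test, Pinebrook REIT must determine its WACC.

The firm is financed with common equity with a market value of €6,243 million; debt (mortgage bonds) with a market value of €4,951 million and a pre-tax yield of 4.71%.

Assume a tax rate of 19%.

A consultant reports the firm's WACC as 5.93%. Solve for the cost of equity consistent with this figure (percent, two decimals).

Total capital V = 6243 + 4951 = 11194.
Equity weight = 6243/11194 = 0.5577.
Mortgage bonds weight = 4951/11194 = 0.4423.
Debt contribution = 0.4423 × 4.71% × (1 − 19%) = 1.6874%.
Required equity contribution = 5.93% − 1.6874% = 4.2426%.
Re = 4.2426% / 0.5577 = 7.6072%.

7.61%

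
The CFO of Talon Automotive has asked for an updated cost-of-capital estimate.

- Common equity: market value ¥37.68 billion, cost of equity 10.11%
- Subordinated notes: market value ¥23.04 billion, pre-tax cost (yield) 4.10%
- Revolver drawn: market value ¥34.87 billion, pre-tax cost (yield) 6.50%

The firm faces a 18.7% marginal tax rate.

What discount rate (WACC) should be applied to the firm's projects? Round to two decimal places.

Total capital V = 37.68 + 23.04 + 34.87 = 95.59.
Equity: weight = 37.68/95.59 = 0.3942; cost = 10.11%.
Subordinated notes: weight = 23.04/95.59 = 0.2410; after-tax cost = 4.1% × (1 − 18.7%) = 3.3333%.
Revolver drawn: weight = 34.87/95.59 = 0.3648; after-tax cost = 6.5% × (1 − 18.7%) = 5.2845%.
WACC = 0.3942 × 10.1100% + 0.2410 × 3.3333% + 0.3648 × 5.2845% = 6.7163%.

6.72%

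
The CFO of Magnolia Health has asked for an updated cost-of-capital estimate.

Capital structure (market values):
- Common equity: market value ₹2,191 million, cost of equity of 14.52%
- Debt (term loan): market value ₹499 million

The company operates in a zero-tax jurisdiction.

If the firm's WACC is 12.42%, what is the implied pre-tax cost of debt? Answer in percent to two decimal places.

3.20%

Total capital V = 2191 + 499 = 2690.
Equity weight = 2191/2690 = 0.8145.
Term loan weight = 499/2690 = 0.1855.
Equity contribution = 0.8145 × 14.52% = 11.8265%.
Remaining for debt = 12.42% − 11.8265% = 0.5935%.
Rd × (1 − 0%) × 0.1855 = 0.5935%  ⇒  Rd = 3.1994%.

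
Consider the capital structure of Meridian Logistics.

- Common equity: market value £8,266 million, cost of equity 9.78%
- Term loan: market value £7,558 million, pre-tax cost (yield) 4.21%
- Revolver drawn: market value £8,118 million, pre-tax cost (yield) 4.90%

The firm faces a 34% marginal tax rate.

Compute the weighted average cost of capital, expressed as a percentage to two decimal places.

5.35%

Total capital V = 8266 + 7558 + 8118 = 23942.
Equity: weight = 8266/23942 = 0.3453; cost = 9.78%.
Term loan: weight = 7558/23942 = 0.3157; after-tax cost = 4.21% × (1 − 34%) = 2.7786%.
Revolver drawn: weight = 8118/23942 = 0.3391; after-tax cost = 4.9% × (1 − 34%) = 3.2340%.
WACC = 0.3453 × 9.7800% + 0.3157 × 2.7786% + 0.3391 × 3.2340% = 5.3503%.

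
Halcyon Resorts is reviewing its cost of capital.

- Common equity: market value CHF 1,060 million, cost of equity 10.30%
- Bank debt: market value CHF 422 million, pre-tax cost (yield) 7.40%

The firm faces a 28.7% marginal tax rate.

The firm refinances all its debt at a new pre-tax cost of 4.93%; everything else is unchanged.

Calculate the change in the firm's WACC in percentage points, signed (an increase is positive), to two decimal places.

Current WACC:
Total capital V = 1060 + 422 = 1482.
Equity: weight = 1060/1482 = 0.7152; cost = 10.3%.
Bank debt: weight = 422/1482 = 0.2848; after-tax cost = 7.4% × (1 − 28.7%) = 5.2762%.
WACC = 0.7152 × 10.3000% + 0.2848 × 5.2762% = 8.8695%.
After the change:
Total capital V = 1060 + 422 = 1482.
Equity: weight = 1060/1482 = 0.7152; cost = 10.3%.
Bank debt: weight = 422/1482 = 0.2848; after-tax cost = 4.93% × (1 − 28.7%) = 3.5151%.
WACC = 0.7152 × 10.3000% + 0.2848 × 3.5151% = 8.3680%.
Change in WACC = 8.3680% − 8.8695% = -0.5015 pp.

-0.50 pp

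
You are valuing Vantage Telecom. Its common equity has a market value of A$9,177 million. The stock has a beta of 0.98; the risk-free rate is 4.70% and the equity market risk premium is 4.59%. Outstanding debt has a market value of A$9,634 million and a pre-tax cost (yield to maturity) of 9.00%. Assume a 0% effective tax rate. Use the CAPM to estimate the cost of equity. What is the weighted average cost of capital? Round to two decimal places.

Cost of equity via CAPM: Re = 4.7% + 0.98 × 4.59% = 9.1982%.
Total capital V = 9177 + 9634 = 18811.
Equity: weight = 9177/18811 = 0.4879; cost = 9.1982%.
Debt: weight = 9634/18811 = 0.5121; after-tax cost = 9% × (1 − 0%) = 9.0000%.
WACC = 0.4879 × 9.1982% + 0.5121 × 9.0000% = 9.0967%.

9.10%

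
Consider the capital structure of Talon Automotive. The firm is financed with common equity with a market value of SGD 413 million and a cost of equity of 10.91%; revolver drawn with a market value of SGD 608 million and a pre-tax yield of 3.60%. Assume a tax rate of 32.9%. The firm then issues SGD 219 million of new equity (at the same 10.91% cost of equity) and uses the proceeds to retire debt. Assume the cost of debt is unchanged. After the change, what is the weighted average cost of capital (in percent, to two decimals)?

7.67%

After the change:
Total capital V = 632 + 389 = 1021.
Equity: weight = 632/1021 = 0.6190; cost = 10.91%.
Revolver drawn: weight = 389/1021 = 0.3810; after-tax cost = 3.6% × (1 − 32.9%) = 2.4156%.
WACC = 0.6190 × 10.9100% + 0.3810 × 2.4156% = 7.6736%.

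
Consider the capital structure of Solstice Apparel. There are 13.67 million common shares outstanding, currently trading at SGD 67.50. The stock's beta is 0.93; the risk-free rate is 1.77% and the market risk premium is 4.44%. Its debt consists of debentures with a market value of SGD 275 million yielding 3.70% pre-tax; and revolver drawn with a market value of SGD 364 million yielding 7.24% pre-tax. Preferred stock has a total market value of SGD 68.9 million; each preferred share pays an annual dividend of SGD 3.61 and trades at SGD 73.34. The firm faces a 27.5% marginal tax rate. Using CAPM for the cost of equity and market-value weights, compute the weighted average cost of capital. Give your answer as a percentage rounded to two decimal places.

Cost of equity via CAPM: Re = 1.77% + 0.93 × 4.44% = 5.8992%.
Cost of preferred: Rp = 3.61 / 73.34 = 4.9223%.
Market value of equity E = 67.5 × 13.67m = 922.725m.
Total capital V = 922.725 + 68.9 + 275 + 364 = 1630.625.
Equity: weight = 922.725/1630.625 = 0.5659; cost = 5.8992%.
Preferred: weight = 68.9/1630.625 = 0.0423; cost = 4.9223%.
Debentures: weight = 275/1630.625 = 0.1686; after-tax cost = 3.7% × (1 − 27.5%) = 2.6825%.
Revolver drawn: weight = 364/1630.625 = 0.2232; after-tax cost = 7.24% × (1 − 27.5%) = 5.2490%.
WACC = 0.5659 × 5.8992% + 0.0423 × 4.9223% + 0.1686 × 2.6825% + 0.2232 × 5.2490% = 5.1703%.

5.17%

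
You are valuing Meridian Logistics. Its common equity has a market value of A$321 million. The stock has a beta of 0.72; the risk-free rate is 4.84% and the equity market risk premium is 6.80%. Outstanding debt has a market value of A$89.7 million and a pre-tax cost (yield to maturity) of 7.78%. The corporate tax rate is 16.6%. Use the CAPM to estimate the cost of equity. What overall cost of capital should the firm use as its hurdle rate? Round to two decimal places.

Cost of equity via CAPM: Re = 4.84% + 0.72 × 6.8% = 9.7360%.
Total capital V = 321 + 89.7 = 410.7.
Equity: weight = 321/410.7 = 0.7816; cost = 9.736%.
Debt: weight = 89.7/410.7 = 0.2184; after-tax cost = 7.78% × (1 − 16.6%) = 6.4885%.
WACC = 0.7816 × 9.7360% + 0.2184 × 6.4885% = 9.0267%.

9.03%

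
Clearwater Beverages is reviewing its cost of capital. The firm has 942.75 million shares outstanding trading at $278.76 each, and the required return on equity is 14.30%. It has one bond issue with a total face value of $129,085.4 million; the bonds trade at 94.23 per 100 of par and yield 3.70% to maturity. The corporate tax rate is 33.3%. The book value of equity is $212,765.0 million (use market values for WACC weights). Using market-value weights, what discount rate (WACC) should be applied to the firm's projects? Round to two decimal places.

Market value of equity E = 278.76 × 942.75m = 262800.99m. Market value of debt D = 129085.4m × 94.23/100 = 121637.17242m.
Total capital V = 262800.99 + 121637.17242 = 384438.16242.
Equity: weight = 262800.99/384438.16242 = 0.6836; cost = 14.3%.
Bonds outstanding: weight = 121637.17242/384438.16242 = 0.3164; after-tax cost = 3.7% × (1 − 33.3%) = 2.4679%.
WACC = 0.6836 × 14.3000% + 0.3164 × 2.4679% = 10.5563%.

10.56%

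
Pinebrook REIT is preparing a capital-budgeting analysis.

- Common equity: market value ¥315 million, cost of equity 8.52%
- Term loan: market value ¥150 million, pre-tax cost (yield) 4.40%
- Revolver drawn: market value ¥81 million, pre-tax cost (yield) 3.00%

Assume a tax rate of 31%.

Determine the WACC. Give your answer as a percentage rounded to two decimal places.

Total capital V = 315 + 150 + 81 = 546.
Equity: weight = 315/546 = 0.5769; cost = 8.52%.
Term loan: weight = 150/546 = 0.2747; after-tax cost = 4.4% × (1 − 31%) = 3.0360%.
Revolver drawn: weight = 81/546 = 0.1484; after-tax cost = 3% × (1 − 31%) = 2.0700%.
WACC = 0.5769 × 8.5200% + 0.2747 × 3.0360% + 0.1484 × 2.0700% = 6.0565%.

6.06%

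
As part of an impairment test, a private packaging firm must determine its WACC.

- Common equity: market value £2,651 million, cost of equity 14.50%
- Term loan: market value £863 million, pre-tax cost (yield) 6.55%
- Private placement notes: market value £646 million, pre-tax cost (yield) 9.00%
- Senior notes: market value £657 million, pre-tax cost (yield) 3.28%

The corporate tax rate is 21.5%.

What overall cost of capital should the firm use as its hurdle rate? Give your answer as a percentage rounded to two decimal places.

10.20%

Total capital V = 2651 + 863 + 646 + 657 = 4817.
Equity: weight = 2651/4817 = 0.5503; cost = 14.5%.
Term loan: weight = 863/4817 = 0.1792; after-tax cost = 6.55% × (1 − 21.5%) = 5.1418%.
Private placement notes: weight = 646/4817 = 0.1341; after-tax cost = 9% × (1 − 21.5%) = 7.0650%.
Senior notes: weight = 657/4817 = 0.1364; after-tax cost = 3.28% × (1 − 21.5%) = 2.5748%.
WACC = 0.5503 × 14.5000% + 0.1792 × 5.1418% + 0.1341 × 7.0650% + 0.1364 × 2.5748% = 10.1998%.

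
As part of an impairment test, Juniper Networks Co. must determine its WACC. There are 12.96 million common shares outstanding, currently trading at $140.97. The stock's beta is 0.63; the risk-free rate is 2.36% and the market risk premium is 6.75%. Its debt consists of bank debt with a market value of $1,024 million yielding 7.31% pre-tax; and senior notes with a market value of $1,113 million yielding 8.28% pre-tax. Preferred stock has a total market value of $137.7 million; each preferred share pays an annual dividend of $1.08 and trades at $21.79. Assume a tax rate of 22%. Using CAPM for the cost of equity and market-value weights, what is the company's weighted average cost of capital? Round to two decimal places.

6.29%

Cost of equity via CAPM: Re = 2.36% + 0.63 × 6.75% = 6.6125%.
Cost of preferred: Rp = 1.08 / 21.79 = 4.9564%.
Market value of equity E = 140.97 × 12.96m = 1826.9712m.
Total capital V = 1826.9712 + 137.7 + 1024 + 1113 = 4101.6712.
Equity: weight = 1826.9712/4101.6712 = 0.4454; cost = 6.6125%.
Preferred: weight = 137.7/4101.6712 = 0.0336; cost = 4.9564%.
Bank debt: weight = 1024/4101.6712 = 0.2497; after-tax cost = 7.31% × (1 − 22%) = 5.7018%.
Senior notes: weight = 1113/4101.6712 = 0.2714; after-tax cost = 8.28% × (1 − 22%) = 6.4584%.
WACC = 0.4454 × 6.6125% + 0.0336 × 4.9564% + 0.2497 × 5.7018% + 0.2714 × 6.4584% = 6.2877%.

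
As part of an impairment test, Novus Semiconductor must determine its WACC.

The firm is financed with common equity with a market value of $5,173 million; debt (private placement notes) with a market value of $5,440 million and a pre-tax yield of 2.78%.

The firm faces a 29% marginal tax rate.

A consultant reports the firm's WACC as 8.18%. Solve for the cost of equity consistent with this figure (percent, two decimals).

14.71%

Total capital V = 5173 + 5440 = 10613.
Equity weight = 5173/10613 = 0.4874.
Private placement notes weight = 5440/10613 = 0.5126.
Debt contribution = 0.5126 × 2.78% × (1 − 29%) = 1.0117%.
Required equity contribution = 8.18% − 1.0117% = 7.1683%.
Re = 7.1683% / 0.4874 = 14.7065%.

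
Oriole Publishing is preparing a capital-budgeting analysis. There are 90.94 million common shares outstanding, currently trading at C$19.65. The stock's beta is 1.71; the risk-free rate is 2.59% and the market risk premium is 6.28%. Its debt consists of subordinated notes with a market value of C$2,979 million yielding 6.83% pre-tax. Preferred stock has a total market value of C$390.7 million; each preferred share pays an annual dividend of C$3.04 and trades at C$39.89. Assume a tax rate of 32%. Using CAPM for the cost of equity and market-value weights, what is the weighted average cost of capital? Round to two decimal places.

7.88%

Cost of equity via CAPM: Re = 2.59% + 1.71 × 6.28% = 13.3288%.
Cost of preferred: Rp = 3.04 / 39.89 = 7.6210%.
Market value of equity E = 19.65 × 90.94m = 1786.971m.
Total capital V = 1786.971 + 390.7 + 2979 = 5156.671.
Equity: weight = 1786.971/5156.671 = 0.3465; cost = 13.3288%.
Preferred: weight = 390.7/5156.671 = 0.0758; cost = 7.621%.
Subordinated notes: weight = 2979/5156.671 = 0.5777; after-tax cost = 6.83% × (1 − 32%) = 4.6444%.
WACC = 0.3465 × 13.3288% + 0.0758 × 7.6210% + 0.5777 × 4.6444% = 7.8794%.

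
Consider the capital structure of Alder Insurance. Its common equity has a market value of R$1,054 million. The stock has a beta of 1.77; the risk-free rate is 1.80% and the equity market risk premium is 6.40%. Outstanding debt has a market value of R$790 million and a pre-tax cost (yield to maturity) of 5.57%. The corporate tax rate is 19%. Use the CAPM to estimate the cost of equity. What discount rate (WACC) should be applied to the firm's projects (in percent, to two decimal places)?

Cost of equity via CAPM: Re = 1.8% + 1.77 × 6.4% = 13.1280%.
Total capital V = 1054 + 790 = 1844.
Equity: weight = 1054/1844 = 0.5716; cost = 13.128%.
Debt: weight = 790/1844 = 0.4284; after-tax cost = 5.57% × (1 − 19%) = 4.5117%.
WACC = 0.5716 × 13.1280% + 0.4284 × 4.5117% = 9.4366%.

9.44%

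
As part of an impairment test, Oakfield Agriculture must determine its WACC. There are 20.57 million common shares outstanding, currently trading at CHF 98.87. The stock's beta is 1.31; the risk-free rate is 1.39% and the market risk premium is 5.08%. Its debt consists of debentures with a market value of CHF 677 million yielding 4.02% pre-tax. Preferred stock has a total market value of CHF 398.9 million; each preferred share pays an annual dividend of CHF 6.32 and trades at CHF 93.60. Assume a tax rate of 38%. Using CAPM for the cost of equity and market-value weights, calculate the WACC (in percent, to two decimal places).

6.67%

Cost of equity via CAPM: Re = 1.39% + 1.31 × 5.08% = 8.0448%.
Cost of preferred: Rp = 6.32 / 93.6 = 6.7521%.
Market value of equity E = 98.87 × 20.57m = 2033.7559m.
Total capital V = 2033.7559 + 398.9 + 677 = 3109.6559.
Equity: weight = 2033.7559/3109.6559 = 0.6540; cost = 8.0448%.
Preferred: weight = 398.9/3109.6559 = 0.1283; cost = 6.7521%.
Debentures: weight = 677/3109.6559 = 0.2177; after-tax cost = 4.02% × (1 − 38%) = 2.4924%.
WACC = 0.6540 × 8.0448% + 0.1283 × 6.7521% + 0.2177 × 2.4924% = 6.6702%.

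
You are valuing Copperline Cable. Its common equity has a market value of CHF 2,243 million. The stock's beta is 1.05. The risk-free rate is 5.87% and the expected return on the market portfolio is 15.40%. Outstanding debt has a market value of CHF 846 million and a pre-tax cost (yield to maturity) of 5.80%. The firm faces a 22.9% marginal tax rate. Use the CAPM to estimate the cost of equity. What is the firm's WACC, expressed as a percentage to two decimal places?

12.75%

Market risk premium = 15.4% − 5.87% = 9.53%.
Cost of equity via CAPM: Re = 5.87% + 1.05 × 9.53% = 15.8765%.
Total capital V = 2243 + 846 = 3089.
Equity: weight = 2243/3089 = 0.7261; cost = 15.8765%.
Debt: weight = 846/3089 = 0.2739; after-tax cost = 5.8% × (1 − 22.9%) = 4.4718%.
WACC = 0.7261 × 15.8765% + 0.2739 × 4.4718% = 12.7530%.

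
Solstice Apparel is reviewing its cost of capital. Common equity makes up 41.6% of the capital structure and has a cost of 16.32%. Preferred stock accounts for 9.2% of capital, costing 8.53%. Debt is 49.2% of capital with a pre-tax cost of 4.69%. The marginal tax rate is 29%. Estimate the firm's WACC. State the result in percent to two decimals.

After-tax cost of debt = 4.69% × (1 − 29%) = 3.3299%.
WACC = 0.416 × 16.3200% + 0.092 × 8.5300% + 0.492 × 3.3299% = 9.2122%.

9.21%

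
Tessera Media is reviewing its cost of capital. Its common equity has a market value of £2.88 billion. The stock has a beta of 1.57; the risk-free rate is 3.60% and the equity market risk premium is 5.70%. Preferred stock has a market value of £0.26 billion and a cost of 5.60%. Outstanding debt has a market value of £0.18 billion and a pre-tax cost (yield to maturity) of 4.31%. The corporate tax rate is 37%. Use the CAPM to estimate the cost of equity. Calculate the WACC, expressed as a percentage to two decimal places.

Cost of equity via CAPM: Re = 3.6% + 1.57 × 5.7% = 12.5490%.
Total capital V = 2.88 + 0.26 + 0.18 = 3.32.
Equity: weight = 2.88/3.32 = 0.8675; cost = 12.549%.
Preferred: weight = 0.26/3.32 = 0.0783; cost = 5.6%.
Debt: weight = 0.18/3.32 = 0.0542; after-tax cost = 4.31% × (1 − 37%) = 2.7153%.
WACC = 0.8675 × 12.5490% + 0.0783 × 5.6000% + 0.0542 × 2.7153% = 11.4716%.

11.47%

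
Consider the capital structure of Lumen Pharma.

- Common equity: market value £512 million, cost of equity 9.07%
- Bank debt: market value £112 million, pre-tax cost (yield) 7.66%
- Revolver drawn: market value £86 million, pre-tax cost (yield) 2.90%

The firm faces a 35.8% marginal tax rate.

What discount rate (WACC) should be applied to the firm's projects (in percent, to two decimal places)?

7.54%

Total capital V = 512 + 112 + 86 = 710.
Equity: weight = 512/710 = 0.7211; cost = 9.07%.
Bank debt: weight = 112/710 = 0.1577; after-tax cost = 7.66% × (1 − 35.8%) = 4.9177%.
Revolver drawn: weight = 86/710 = 0.1211; after-tax cost = 2.9% × (1 − 35.8%) = 1.8618%.
WACC = 0.7211 × 9.0700% + 0.1577 × 4.9177% + 0.1211 × 1.8618% = 7.5419%.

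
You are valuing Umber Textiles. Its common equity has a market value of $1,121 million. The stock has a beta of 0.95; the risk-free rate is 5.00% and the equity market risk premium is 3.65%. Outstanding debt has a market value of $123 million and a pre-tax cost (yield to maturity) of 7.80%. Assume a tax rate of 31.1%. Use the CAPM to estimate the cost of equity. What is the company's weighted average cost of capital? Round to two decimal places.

8.16%

Cost of equity via CAPM: Re = 5.0% + 0.95 × 3.65% = 8.4675%.
Total capital V = 1121 + 123 = 1244.
Equity: weight = 1121/1244 = 0.9011; cost = 8.4675%.
Debt: weight = 123/1244 = 0.0989; after-tax cost = 7.8% × (1 − 31.1%) = 5.3742%.
WACC = 0.9011 × 8.4675% + 0.0989 × 5.3742% = 8.1617%.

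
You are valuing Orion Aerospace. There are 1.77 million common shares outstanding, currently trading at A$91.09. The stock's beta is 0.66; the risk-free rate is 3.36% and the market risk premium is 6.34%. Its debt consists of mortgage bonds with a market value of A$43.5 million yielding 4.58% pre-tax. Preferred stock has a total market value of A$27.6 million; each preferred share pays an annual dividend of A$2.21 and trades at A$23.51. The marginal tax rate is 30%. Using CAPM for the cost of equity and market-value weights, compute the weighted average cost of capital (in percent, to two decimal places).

Cost of equity via CAPM: Re = 3.36% + 0.66 × 6.34% = 7.5444%.
Cost of preferred: Rp = 2.21 / 23.51 = 9.4003%.
Market value of equity E = 91.09 × 1.77m = 161.2293m.
Total capital V = 161.2293 + 27.6 + 43.5 = 232.3293.
Equity: weight = 161.2293/232.3293 = 0.6940; cost = 7.5444%.
Preferred: weight = 27.6/232.3293 = 0.1188; cost = 9.4003%.
Mortgage bonds: weight = 43.5/232.3293 = 0.1872; after-tax cost = 4.58% × (1 − 30%) = 3.2060%.
WACC = 0.6940 × 7.5444% + 0.1188 × 9.4003% + 0.1872 × 3.2060% = 6.9526%.

6.95%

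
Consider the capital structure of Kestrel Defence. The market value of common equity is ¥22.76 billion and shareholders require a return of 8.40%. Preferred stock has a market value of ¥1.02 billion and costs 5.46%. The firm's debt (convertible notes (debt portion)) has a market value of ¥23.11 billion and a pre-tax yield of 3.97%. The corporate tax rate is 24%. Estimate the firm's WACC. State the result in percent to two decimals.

Total capital V = 22.76 + 1.02 + 23.11 = 46.89.
Equity: weight = 22.76/46.89 = 0.4854; cost = 8.4%.
Preferred: weight = 1.02/46.89 = 0.0218; cost = 5.46%.
Convertible notes (debt portion): weight = 23.11/46.89 = 0.4929; after-tax cost = 3.97% × (1 − 24%) = 3.0172%.
WACC = 0.4854 × 8.4000% + 0.0218 × 5.4600% + 0.4929 × 3.0172% = 5.6831%.

5.68%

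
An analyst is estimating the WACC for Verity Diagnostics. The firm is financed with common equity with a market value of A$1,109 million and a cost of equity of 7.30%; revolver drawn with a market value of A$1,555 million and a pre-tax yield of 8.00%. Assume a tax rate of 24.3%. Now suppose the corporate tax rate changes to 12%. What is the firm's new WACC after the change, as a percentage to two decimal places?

After the change:
Total capital V = 1109 + 1555 = 2664.
Equity: weight = 1109/2664 = 0.4163; cost = 7.3%.
Revolver drawn: weight = 1555/2664 = 0.5837; after-tax cost = 8% × (1 − 12%) = 7.0400%.
WACC = 0.4163 × 7.3000% + 0.5837 × 7.0400% = 7.1482%.

7.15%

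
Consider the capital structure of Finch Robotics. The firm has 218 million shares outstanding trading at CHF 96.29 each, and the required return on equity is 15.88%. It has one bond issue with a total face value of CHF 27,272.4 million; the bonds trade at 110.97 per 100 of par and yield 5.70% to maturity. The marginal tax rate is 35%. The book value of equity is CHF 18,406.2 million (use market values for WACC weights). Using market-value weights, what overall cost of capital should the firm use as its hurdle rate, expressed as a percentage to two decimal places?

Market value of equity E = 96.29 × 218m = 20991.22m. Market value of debt D = 27272.4m × 110.97/100 = 30264.18228m.
Total capital V = 20991.22 + 30264.18228 = 51255.40228.
Equity: weight = 20991.22/51255.40228 = 0.4095; cost = 15.88%.
Bonds outstanding: weight = 30264.18228/51255.40228 = 0.5905; after-tax cost = 5.7% × (1 − 35%) = 3.7050%.
WACC = 0.4095 × 15.8800% + 0.5905 × 3.7050% = 8.6912%.

8.69%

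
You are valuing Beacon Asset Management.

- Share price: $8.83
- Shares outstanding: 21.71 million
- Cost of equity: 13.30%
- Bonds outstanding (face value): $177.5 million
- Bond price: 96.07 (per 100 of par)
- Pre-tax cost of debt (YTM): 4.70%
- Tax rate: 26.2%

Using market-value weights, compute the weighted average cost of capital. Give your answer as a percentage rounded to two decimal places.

Market value of equity E = 8.83 × 21.71m = 191.6993m. Market value of debt D = 177.5m × 96.07/100 = 170.52425m.
Total capital V = 191.6993 + 170.52425 = 362.22355.
Equity: weight = 191.6993/362.22355 = 0.5292; cost = 13.3%.
Bonds outstanding: weight = 170.52425/362.22355 = 0.4708; after-tax cost = 4.7% × (1 − 26.2%) = 3.4686%.
WACC = 0.5292 × 13.3000% + 0.4708 × 3.4686% = 8.6717%.

8.67%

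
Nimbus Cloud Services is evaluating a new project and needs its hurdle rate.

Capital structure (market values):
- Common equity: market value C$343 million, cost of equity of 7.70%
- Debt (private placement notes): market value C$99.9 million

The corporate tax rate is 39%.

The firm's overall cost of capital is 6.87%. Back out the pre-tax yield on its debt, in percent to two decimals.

Total capital V = 343 + 99.9 = 442.9.
Equity weight = 343/442.9 = 0.7744.
Private placement notes weight = 99.9/442.9 = 0.2256.
Equity contribution = 0.7744 × 7.7% = 5.9632%.
Remaining for debt = 6.87% − 5.9632% = 0.9068%.
Rd × (1 − 39%) × 0.2256 = 0.9068%  ⇒  Rd = 6.5906%.

6.59%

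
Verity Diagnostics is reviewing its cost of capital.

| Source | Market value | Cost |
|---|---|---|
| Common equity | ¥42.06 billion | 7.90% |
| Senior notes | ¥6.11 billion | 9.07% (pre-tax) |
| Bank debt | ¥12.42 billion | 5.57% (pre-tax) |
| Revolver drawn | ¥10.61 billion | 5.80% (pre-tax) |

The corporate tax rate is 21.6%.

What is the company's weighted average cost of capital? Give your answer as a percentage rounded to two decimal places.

6.72%

Total capital V = 42.06 + 6.11 + 12.42 + 10.61 = 71.2.
Equity: weight = 42.06/71.2 = 0.5907; cost = 7.9%.
Senior notes: weight = 6.11/71.2 = 0.0858; after-tax cost = 9.07% × (1 − 21.6%) = 7.1109%.
Bank debt: weight = 12.42/71.2 = 0.1744; after-tax cost = 5.57% × (1 − 21.6%) = 4.3669%.
Revolver drawn: weight = 10.61/71.2 = 0.1490; after-tax cost = 5.8% × (1 − 21.6%) = 4.5472%.
WACC = 0.5907 × 7.9000% + 0.0858 × 7.1109% + 0.1744 × 4.3669% + 0.1490 × 4.5472% = 6.7163%.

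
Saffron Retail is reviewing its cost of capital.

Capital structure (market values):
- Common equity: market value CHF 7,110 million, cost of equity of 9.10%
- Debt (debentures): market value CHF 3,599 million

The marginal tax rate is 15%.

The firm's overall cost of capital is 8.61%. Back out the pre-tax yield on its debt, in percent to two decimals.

8.99%

Total capital V = 7110 + 3599 = 10709.
Equity weight = 7110/10709 = 0.6639.
Debentures weight = 3599/10709 = 0.3361.
Equity contribution = 0.6639 × 9.1% = 6.0417%.
Remaining for debt = 8.61% − 6.0417% = 2.5683%.
Rd × (1 − 15%) × 0.3361 = 2.5683%  ⇒  Rd = 8.9906%.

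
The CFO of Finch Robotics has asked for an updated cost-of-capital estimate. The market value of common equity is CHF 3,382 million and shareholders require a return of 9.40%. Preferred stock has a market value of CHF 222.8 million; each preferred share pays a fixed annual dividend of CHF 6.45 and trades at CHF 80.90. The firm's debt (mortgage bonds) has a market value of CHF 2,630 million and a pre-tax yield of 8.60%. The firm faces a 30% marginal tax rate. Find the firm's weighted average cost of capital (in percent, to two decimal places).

7.92%

Cost of preferred: Rp = 6.45 / 80.9 = 7.9728%.
Total capital V = 3382 + 222.8 + 2630 = 6234.8.
Equity: weight = 3382/6234.8 = 0.5424; cost = 9.4%.
Preferred: weight = 222.8/6234.8 = 0.0357; cost = 7.9728%.
Mortgage bonds: weight = 2630/6234.8 = 0.4218; after-tax cost = 8.6% × (1 − 30%) = 6.0200%.
WACC = 0.5424 × 9.4000% + 0.0357 × 7.9728% + 0.4218 × 6.0200% = 7.9232%.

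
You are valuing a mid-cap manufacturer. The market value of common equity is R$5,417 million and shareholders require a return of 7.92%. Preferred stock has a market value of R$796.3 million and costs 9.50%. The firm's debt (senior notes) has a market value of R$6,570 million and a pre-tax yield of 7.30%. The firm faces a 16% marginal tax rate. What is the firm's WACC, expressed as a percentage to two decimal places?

Total capital V = 5417 + 796.3 + 6570 = 12783.3.
Equity: weight = 5417/12783.3 = 0.4238; cost = 7.92%.
Preferred: weight = 796.3/12783.3 = 0.0623; cost = 9.5%.
Senior notes: weight = 6570/12783.3 = 0.5140; after-tax cost = 7.3% × (1 − 16%) = 6.1320%.
WACC = 0.4238 × 7.9200% + 0.0623 × 9.5000% + 0.5140 × 6.1320% = 7.0995%.

7.10%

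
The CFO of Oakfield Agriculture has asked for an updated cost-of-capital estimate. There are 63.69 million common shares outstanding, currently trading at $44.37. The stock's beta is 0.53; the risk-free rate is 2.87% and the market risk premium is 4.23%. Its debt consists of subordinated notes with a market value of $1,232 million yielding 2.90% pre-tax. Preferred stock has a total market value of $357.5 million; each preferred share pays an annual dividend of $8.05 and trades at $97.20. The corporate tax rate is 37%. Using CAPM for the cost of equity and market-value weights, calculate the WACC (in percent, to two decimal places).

Cost of equity via CAPM: Re = 2.87% + 0.53 × 4.23% = 5.1119%.
Cost of preferred: Rp = 8.05 / 97.2 = 8.2819%.
Market value of equity E = 44.37 × 63.69m = 2825.9253m.
Total capital V = 2825.9253 + 357.5 + 1232 = 4415.4253.
Equity: weight = 2825.9253/4415.4253 = 0.6400; cost = 5.1119%.
Preferred: weight = 357.5/4415.4253 = 0.0810; cost = 8.2819%.
Subordinated notes: weight = 1232/4415.4253 = 0.2790; after-tax cost = 2.9% × (1 − 37%) = 1.8270%.
WACC = 0.6400 × 5.1119% + 0.0810 × 8.2819% + 0.2790 × 1.8270% = 4.4520%.

4.45%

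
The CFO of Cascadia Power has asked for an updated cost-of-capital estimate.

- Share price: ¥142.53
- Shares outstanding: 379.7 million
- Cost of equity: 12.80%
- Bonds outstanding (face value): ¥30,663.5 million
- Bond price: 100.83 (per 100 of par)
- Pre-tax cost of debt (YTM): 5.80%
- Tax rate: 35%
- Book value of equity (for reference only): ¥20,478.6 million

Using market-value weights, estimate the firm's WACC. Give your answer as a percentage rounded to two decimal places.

Market value of equity E = 142.53 × 379.7m = 54118.641m. Market value of debt D = 30663.5m × 100.83/100 = 30918.00705m.
Total capital V = 54118.641 + 30918.00705 = 85036.64805.
Equity: weight = 54118.641/85036.64805 = 0.6364; cost = 12.8%.
Bonds outstanding: weight = 30918.00705/85036.64805 = 0.3636; after-tax cost = 5.8% × (1 − 35%) = 3.7700%.
WACC = 0.6364 × 12.8000% + 0.3636 × 3.7700% = 9.5168%.

9.52%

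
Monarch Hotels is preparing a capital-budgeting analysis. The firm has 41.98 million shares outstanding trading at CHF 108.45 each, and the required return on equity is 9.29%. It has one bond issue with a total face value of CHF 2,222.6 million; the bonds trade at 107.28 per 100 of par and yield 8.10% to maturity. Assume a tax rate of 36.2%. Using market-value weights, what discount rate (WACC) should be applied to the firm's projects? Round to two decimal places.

Market value of equity E = 108.45 × 41.98m = 4552.731m. Market value of debt D = 2222.6m × 107.28/100 = 2384.40528m.
Total capital V = 4552.731 + 2384.40528 = 6937.13628.
Equity: weight = 4552.731/6937.13628 = 0.6563; cost = 9.29%.
Bonds outstanding: weight = 2384.40528/6937.13628 = 0.3437; after-tax cost = 8.1% × (1 − 36.2%) = 5.1678%.
WACC = 0.6563 × 9.2900% + 0.3437 × 5.1678% = 7.8731%.

7.87%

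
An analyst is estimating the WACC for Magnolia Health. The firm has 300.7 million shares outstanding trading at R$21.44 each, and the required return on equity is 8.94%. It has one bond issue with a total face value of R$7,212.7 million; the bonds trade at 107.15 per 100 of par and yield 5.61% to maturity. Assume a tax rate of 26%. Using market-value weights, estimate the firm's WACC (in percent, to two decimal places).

Market value of equity E = 21.44 × 300.7m = 6447.008m. Market value of debt D = 7212.7m × 107.15/100 = 7728.40805m.
Total capital V = 6447.008 + 7728.40805 = 14175.41605.
Equity: weight = 6447.008/14175.41605 = 0.4548; cost = 8.94%.
Bonds outstanding: weight = 7728.40805/14175.41605 = 0.5452; after-tax cost = 5.61% × (1 − 26%) = 4.1514%.
WACC = 0.4548 × 8.9400% + 0.5452 × 4.1514% = 6.3293%.

6.33%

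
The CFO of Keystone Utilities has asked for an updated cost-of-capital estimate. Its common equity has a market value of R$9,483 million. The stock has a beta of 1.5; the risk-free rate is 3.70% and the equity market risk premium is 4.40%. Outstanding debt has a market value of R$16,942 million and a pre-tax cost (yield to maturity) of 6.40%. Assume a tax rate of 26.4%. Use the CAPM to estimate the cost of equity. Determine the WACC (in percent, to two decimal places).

6.72%

Cost of equity via CAPM: Re = 3.7% + 1.5 × 4.4% = 10.3000%.
Total capital V = 9483 + 16942 = 26425.
Equity: weight = 9483/26425 = 0.3589; cost = 10.3%.
Debt: weight = 16942/26425 = 0.6411; after-tax cost = 6.4% × (1 − 26.4%) = 4.7104%.
WACC = 0.3589 × 10.3000% + 0.6411 × 4.7104% = 6.7163%.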